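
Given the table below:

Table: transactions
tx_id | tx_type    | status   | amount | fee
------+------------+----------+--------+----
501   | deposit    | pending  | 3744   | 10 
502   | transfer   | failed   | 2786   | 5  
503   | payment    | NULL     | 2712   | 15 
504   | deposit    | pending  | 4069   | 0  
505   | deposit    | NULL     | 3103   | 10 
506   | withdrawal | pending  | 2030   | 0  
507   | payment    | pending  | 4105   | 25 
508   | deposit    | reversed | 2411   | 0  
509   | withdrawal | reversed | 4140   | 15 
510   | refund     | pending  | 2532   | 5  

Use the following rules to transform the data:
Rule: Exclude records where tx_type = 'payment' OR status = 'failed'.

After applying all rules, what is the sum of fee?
40

Step 1: Find records where tx_type = 'payment' OR status = 'failed'
Step 2: 3 records match, summing to 45
Step 3: Original sum: 85
Step 4: Remaining sum = 85 - 45 = 40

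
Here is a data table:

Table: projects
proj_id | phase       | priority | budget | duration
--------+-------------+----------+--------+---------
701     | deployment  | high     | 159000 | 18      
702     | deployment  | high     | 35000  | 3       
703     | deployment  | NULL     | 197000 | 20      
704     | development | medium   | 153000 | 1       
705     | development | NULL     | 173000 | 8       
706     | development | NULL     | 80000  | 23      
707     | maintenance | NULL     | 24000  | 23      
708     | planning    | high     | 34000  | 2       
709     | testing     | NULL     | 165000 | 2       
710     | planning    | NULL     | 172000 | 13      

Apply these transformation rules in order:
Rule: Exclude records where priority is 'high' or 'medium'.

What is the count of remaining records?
6

Step 1: Count records to exclude
  - 3 (high) + 1 (medium) = 4 records
Step 2: Total records: 10
Step 3: Remaining = 10 - 4 = 6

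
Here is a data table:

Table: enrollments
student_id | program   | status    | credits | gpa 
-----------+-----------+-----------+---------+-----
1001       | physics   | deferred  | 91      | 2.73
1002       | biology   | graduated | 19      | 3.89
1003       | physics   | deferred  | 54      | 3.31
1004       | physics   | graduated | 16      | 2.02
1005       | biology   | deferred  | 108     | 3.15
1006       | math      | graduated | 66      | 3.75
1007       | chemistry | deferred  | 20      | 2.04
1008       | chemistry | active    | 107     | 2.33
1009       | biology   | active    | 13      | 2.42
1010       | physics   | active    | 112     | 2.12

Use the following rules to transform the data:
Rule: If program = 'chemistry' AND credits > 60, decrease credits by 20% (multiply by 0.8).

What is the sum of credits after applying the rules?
584.6

Step 1: Find records where program = 'chemistry' AND credits > 60
Step 2: 1 records match, summing to 107
Step 3: After multiplier: 107 × 0.8 = 85.6
Step 4: Unaffected records sum: 499
Step 5: Final sum = 85.6 + 499 = 584.6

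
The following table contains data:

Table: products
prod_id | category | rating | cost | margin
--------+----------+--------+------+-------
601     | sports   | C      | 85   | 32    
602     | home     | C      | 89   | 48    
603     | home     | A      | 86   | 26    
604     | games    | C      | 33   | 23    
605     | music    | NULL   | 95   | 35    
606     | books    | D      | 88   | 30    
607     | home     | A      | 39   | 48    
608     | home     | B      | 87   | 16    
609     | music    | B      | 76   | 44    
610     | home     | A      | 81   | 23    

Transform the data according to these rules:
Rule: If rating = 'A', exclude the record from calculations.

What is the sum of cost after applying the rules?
553

Step 1: Identify records where rating = 'A'
Step 2: The excluded records sum to 206
Step 3: Original total cost = 759
Step 4: Remaining total = 759 - 206 = 553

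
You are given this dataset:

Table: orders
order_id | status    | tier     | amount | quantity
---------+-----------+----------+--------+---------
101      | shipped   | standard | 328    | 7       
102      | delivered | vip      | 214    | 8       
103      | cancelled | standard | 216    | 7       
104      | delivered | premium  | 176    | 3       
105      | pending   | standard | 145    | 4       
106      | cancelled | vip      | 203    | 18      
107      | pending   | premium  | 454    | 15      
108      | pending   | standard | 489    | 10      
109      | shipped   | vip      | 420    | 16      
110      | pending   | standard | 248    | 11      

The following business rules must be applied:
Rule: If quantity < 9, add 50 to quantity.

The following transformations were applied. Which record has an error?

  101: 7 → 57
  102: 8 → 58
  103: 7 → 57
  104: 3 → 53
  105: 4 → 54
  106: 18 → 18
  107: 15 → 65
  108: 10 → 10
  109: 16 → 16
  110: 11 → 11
Record 107 has an error. The correct transformed value should be 15, not 65.

Step 1: Check each record against the rule
Step 2: Record 107 has quantity = 15
Step 3: Since 15 >= 9, the bonus should not have been applied
Step 4: Correct value = 15, but claimed value = 65
Conclusion: Record 107 has the error.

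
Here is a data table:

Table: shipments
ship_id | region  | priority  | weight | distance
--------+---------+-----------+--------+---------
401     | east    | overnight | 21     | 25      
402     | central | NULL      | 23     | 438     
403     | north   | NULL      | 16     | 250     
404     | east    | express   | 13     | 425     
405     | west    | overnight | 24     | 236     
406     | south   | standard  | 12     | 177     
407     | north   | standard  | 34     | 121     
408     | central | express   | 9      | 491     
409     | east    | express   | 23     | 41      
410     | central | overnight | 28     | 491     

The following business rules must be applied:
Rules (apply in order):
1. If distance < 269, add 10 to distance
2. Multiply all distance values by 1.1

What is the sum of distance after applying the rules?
3030.5

Step 1: Apply Rule 1 - Add 10 to records with distance < 269
  - 6 records affected: 850 + (6 × 10) = 910
  - Unaffected records: 1845
  - Sum after Rule 1: 2755
Step 2: Apply Rule 2 - Multiply all by 1.1
  - 2755 × 1.1 = 3030.5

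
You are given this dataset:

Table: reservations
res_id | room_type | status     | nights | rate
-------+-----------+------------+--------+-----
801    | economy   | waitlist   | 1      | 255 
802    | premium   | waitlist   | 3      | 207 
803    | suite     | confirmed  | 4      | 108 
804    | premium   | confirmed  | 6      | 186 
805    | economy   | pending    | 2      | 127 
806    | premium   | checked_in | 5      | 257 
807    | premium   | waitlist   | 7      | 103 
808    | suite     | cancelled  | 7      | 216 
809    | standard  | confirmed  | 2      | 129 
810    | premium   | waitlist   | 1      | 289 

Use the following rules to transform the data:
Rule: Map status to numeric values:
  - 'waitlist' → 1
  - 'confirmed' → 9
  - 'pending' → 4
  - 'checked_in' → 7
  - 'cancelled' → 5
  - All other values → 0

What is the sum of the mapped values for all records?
47

Step 1: Apply mapping to each record
Step 2: Count by status:
  'waitlist': 4 records × 1 = 4
  'confirmed': 3 records × 9 = 27
  'pending': 1 records × 4 = 4
  'checked_in': 1 records × 7 = 7
  'cancelled': 1 records × 5 = 5
Step 3: Sum all mapped values = 47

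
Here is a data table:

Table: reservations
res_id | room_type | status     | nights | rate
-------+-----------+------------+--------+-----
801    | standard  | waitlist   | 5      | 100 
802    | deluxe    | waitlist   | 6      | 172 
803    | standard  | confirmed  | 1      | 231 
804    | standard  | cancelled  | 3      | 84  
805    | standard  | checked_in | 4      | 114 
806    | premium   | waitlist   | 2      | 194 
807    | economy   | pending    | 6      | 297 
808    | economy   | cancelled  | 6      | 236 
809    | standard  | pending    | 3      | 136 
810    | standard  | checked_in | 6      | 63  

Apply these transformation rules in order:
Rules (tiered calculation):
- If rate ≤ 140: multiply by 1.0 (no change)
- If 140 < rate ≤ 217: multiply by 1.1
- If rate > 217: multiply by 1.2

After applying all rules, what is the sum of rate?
1816.4

Step 1: Tier 1 (rate ≤ 140): 5 records, sum = 497 × 1.0 = 497.0
Step 2: Tier 2 (140 < rate ≤ 217): 2 records, sum = 366 × 1.1 = 402.6
Step 3: Tier 3 (rate > 217): 3 records, sum = 764 × 1.2 = 916.8
Step 4: Final sum = 497.0 + 402.6 + 916.8 = 1816.4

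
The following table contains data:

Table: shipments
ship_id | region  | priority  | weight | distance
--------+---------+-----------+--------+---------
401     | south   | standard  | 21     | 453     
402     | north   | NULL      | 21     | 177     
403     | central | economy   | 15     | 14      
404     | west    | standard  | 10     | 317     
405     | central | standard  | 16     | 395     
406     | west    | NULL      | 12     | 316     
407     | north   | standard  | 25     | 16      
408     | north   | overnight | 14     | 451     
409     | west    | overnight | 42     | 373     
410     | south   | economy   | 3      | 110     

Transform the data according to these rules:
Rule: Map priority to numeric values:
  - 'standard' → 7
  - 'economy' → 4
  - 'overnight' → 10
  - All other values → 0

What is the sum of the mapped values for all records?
56

Step 1: Apply mapping to each record
Step 2: Count by status:
  'standard': 4 records × 7 = 28
  'economy': 2 records × 4 = 8
  'overnight': 2 records × 10 = 20
Step 3: Sum all mapped values = 56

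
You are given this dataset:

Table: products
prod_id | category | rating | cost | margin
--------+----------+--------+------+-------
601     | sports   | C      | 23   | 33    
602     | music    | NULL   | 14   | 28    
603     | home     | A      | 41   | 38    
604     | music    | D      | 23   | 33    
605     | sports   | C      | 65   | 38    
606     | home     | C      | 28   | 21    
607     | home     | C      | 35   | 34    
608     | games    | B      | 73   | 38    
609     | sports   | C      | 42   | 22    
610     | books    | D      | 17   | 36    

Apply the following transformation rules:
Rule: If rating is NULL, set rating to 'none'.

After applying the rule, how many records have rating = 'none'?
1

Step 1: Count records where rating IS NULL
Step 2: Found 1 records with NULL rating
Step 3: These records will have rating set to 'none'
Step 4: Records already having rating = 'none': 0
Step 5: Answer: 1 + 0 = 1 records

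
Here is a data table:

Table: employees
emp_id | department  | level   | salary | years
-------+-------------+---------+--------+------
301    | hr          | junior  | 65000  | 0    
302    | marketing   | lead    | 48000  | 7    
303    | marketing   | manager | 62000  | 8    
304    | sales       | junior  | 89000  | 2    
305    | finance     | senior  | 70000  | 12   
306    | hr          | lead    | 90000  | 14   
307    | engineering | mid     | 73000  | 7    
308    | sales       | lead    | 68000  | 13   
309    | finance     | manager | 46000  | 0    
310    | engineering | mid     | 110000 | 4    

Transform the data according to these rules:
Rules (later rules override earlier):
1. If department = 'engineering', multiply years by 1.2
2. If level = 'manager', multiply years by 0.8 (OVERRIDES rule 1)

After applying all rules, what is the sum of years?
67.6

Step 1: Rule 2 takes priority for records with level = 'manager'
  - 2 records: 8 × 0.8 = 6.4
Step 2: Rule 1 applies to remaining records with department = 'engineering'
  - 2 records: 11 × 1.2 = 13.2
Step 3: Other records unchanged: 48
Step 4: Final sum = 6.4 + 13.2 + 48 = 67.6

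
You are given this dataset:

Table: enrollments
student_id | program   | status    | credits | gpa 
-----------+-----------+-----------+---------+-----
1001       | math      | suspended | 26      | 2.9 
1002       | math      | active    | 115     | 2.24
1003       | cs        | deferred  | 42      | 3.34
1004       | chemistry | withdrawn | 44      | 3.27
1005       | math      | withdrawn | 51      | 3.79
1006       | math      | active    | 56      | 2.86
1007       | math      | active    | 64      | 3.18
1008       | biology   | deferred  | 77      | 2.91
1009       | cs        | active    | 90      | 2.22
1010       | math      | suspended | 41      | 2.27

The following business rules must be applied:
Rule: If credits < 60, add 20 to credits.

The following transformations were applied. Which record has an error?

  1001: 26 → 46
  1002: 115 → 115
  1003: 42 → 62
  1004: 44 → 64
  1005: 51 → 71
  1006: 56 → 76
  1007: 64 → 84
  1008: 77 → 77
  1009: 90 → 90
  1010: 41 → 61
Record 1007 has an error. The correct transformed value should be 64, not 84.

Step 1: Check each record against the rule
Step 2: Record 1007 has credits = 64
Step 3: Since 64 >= 60, the bonus should not have been applied
Step 4: Correct value = 64, but claimed value = 84
Conclusion: Record 1007 has the error.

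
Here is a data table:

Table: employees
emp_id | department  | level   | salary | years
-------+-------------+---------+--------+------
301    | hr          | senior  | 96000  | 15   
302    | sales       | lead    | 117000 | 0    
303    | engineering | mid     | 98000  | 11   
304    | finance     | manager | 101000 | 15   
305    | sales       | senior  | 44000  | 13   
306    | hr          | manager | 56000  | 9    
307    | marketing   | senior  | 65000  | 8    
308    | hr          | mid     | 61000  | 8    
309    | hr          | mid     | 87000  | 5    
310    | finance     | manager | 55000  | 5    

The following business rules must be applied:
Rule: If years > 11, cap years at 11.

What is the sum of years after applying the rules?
79

Step 1: 3 records have years > 11
Step 2: These records originally summed to 43
Step 3: After capping: 3 × 11 = 33
Step 4: Unaffected records sum: 46
Step 5: Final sum = 33 + 46 = 79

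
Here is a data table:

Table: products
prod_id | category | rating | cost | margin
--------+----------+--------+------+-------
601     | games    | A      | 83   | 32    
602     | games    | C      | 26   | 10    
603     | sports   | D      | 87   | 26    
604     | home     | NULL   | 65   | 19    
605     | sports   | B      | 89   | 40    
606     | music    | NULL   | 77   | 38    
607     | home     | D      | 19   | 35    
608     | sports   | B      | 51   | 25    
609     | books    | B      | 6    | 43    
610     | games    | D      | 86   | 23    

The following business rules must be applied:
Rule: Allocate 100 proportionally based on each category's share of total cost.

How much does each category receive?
books: 1.02, games: 33.11, home: 14.26, music: 13.07, sports: 38.54

Step 1: Calculate total cost = 589
Step 2: Calculate each category's proportion:
  books: 6/589 = 1.02% → 1.02
  games: 195/589 = 33.11% → 33.11
  home: 84/589 = 14.26% → 14.26
  music: 77/589 = 13.07% → 13.07
  sports: 227/589 = 38.54% → 38.54
Step 3: Verify: sum of allocations ≈ 100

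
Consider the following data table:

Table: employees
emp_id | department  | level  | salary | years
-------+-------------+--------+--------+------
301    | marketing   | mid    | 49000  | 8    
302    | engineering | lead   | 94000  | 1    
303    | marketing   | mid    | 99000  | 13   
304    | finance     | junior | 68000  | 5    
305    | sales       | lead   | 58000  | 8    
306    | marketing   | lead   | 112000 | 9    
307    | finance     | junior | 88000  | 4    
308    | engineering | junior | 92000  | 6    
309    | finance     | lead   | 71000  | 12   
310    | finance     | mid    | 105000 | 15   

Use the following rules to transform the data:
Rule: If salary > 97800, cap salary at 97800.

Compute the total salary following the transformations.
813400

Step 1: 3 records have salary > 97800
Step 2: These records originally summed to 316000
Step 3: After capping: 3 × 97800 = 293400
Step 4: Unaffected records sum: 520000
Step 5: Final sum = 293400 + 520000 = 813400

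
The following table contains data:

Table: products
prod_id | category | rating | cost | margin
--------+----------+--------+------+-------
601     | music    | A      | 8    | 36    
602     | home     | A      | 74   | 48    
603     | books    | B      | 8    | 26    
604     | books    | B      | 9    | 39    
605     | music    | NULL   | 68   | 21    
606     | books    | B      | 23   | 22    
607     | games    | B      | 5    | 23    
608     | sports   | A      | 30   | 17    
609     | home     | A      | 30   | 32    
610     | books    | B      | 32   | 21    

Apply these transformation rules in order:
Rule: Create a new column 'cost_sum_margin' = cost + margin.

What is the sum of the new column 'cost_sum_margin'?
572

Step 1: For each record, compute cost + margin
Example calculations:
  8 + 36 = 44
  74 + 48 = 122
  8 + 26 = 34
  ...
Step 2: Sum all derived values
Step 3: Total = 572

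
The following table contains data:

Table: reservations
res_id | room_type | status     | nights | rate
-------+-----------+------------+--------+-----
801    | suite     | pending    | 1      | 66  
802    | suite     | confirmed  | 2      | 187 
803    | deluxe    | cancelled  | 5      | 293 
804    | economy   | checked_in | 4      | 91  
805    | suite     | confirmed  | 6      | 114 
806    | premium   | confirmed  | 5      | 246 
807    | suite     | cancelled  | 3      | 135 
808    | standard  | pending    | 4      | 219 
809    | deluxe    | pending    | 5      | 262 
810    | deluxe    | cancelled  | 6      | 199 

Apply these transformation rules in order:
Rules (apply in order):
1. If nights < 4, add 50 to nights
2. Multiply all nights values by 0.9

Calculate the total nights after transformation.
171.9

Step 1: Apply Rule 1 - Add 50 to records with nights < 4
  - 3 records affected: 6 + (3 × 50) = 156
  - Unaffected records: 35
  - Sum after Rule 1: 191
Step 2: Apply Rule 2 - Multiply all by 0.9
  - 191 × 0.9 = 171.9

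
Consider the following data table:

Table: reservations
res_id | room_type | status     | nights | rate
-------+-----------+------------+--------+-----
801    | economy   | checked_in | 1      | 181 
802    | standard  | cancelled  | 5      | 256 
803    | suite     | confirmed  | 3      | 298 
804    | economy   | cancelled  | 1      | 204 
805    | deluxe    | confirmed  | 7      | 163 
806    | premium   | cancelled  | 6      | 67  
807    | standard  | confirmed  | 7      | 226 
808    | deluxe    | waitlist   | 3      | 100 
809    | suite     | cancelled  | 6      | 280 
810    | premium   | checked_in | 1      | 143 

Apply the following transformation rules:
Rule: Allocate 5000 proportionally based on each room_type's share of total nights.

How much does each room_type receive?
deluxe: 1250.0, economy: 250.0, premium: 875.0, standard: 1500.0, suite: 1125.0

Step 1: Calculate total nights = 40
Step 2: Calculate each room_type's proportion:
  deluxe: 10/40 = 25.00% → 1250.0
  economy: 2/40 = 5.00% → 250.0
  premium: 7/40 = 17.50% → 875.0
  standard: 12/40 = 30.00% → 1500.0
  suite: 9/40 = 22.50% → 1125.0
Step 3: Verify: sum of allocations ≈ 5000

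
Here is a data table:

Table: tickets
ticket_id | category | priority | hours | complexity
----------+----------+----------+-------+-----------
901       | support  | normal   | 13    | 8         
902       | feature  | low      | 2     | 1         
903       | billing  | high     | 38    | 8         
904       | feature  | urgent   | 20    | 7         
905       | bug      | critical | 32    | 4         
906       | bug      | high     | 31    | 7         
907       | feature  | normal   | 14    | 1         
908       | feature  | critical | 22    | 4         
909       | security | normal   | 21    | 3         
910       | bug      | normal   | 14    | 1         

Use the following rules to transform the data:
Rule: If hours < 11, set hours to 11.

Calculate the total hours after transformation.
216

Step 1: 1 records have hours < 11
Step 2: These records originally summed to 2
Step 3: After setting to minimum: 1 × 11 = 11
Step 4: Unaffected records sum: 205
Step 5: Final sum = 11 + 205 = 216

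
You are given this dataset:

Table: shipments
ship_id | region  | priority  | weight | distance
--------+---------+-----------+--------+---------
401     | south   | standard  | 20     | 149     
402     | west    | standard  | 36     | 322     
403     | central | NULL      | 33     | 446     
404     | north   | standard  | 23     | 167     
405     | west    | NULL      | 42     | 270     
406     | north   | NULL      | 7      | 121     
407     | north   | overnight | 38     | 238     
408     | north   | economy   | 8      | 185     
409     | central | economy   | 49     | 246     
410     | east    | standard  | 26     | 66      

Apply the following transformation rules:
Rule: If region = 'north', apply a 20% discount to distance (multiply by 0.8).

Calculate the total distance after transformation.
2067.8

Step 1: Records with region = 'north' have total distance = 711
Step 2: Apply multiplier: 711 × 0.8 = 568.8
Step 3: Other records total: 1499
Step 4: Final sum = 568.8 + 1499 = 2067.8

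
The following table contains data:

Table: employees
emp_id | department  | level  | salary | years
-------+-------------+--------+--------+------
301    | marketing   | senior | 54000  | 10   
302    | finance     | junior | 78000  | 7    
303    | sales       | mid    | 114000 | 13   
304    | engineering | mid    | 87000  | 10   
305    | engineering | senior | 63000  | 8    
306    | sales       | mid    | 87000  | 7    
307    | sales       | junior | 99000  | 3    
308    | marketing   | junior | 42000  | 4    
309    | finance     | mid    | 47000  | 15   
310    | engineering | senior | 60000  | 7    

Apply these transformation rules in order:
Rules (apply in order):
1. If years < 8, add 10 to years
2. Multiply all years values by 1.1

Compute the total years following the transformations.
147.4

Step 1: Apply Rule 1 - Add 10 to records with years < 8
  - 5 records affected: 28 + (5 × 10) = 78
  - Unaffected records: 56
  - Sum after Rule 1: 134
Step 2: Apply Rule 2 - Multiply all by 1.1
  - 134 × 1.1 = 147.4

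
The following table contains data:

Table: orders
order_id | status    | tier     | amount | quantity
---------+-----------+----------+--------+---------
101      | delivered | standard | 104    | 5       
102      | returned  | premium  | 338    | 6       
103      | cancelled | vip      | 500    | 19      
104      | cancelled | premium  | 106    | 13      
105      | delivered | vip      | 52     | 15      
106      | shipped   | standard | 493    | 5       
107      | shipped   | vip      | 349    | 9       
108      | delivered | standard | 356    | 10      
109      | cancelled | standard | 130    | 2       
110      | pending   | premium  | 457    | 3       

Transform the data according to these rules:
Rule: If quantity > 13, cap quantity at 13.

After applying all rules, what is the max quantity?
13

Step 1: Original maximum quantity = 19
Step 2: Apply cap at 13
Step 3: 2 records had quantity > 13 and were capped
Step 4: Maximum after transformation = 13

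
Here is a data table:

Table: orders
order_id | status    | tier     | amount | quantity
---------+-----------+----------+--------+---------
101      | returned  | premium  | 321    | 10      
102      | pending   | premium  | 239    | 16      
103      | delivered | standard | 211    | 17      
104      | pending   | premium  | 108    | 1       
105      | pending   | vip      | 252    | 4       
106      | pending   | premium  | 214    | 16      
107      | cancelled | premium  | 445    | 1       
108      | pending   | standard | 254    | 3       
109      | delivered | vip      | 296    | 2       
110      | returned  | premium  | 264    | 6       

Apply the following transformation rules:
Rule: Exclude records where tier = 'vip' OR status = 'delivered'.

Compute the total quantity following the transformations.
53

Step 1: Find records where tier = 'vip' OR status = 'delivered'
Step 2: 3 records match, summing to 23
Step 3: Original sum: 76
Step 4: Remaining sum = 76 - 23 = 53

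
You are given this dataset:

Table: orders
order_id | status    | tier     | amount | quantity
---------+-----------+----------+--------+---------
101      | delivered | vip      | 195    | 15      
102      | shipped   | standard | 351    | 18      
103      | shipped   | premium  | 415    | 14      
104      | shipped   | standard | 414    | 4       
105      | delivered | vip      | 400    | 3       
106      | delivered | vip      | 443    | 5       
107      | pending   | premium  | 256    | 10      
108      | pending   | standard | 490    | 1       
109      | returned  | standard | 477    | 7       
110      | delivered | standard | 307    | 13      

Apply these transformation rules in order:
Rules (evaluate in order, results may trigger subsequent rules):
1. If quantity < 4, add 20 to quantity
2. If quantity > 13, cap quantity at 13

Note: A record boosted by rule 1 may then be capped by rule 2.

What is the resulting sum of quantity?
104

Step 1: Apply rule 1 to records with quantity < 4
  - 2 records get bonus of 20
  - Of these, 2 records then exceed 13 and get capped
Step 2: Apply rule 2 to records with quantity > 13
  - 3 records (original) are capped
Step 3: Calculate final sum = 104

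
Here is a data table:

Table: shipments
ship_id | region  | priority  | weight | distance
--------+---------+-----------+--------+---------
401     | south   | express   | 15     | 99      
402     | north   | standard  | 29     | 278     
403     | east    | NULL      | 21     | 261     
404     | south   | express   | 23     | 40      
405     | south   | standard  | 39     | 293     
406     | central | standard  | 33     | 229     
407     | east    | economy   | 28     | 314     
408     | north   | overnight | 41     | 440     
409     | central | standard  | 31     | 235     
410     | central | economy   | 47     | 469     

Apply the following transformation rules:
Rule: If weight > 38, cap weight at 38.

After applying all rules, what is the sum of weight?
294

Step 1: 3 records have weight > 38
Step 2: These records originally summed to 127
Step 3: After capping: 3 × 38 = 114
Step 4: Unaffected records sum: 180
Step 5: Final sum = 114 + 180 = 294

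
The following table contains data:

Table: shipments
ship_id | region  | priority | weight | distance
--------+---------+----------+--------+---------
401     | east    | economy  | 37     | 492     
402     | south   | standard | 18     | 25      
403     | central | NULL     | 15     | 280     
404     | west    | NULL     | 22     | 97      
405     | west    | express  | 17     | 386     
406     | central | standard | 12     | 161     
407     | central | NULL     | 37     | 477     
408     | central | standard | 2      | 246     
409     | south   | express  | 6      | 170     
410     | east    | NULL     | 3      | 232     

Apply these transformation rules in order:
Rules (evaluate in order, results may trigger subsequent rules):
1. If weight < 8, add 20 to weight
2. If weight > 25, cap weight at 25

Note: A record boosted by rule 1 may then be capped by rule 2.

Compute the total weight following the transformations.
204

Step 1: Apply rule 1 to records with weight < 8
  - 3 records get bonus of 20
  - Of these, 1 records then exceed 25 and get capped
Step 2: Apply rule 2 to records with weight > 25
  - 2 records (original) are capped
Step 3: Calculate final sum = 204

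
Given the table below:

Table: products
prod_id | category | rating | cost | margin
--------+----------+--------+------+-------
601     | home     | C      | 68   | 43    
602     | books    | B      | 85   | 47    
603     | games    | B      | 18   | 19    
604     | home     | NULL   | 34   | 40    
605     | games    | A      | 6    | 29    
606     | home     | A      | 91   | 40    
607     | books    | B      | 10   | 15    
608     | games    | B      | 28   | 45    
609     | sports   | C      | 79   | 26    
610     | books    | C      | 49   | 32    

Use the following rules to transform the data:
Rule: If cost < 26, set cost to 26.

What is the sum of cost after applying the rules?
512

Step 1: 3 records have cost < 26
Step 2: These records originally summed to 34
Step 3: After setting to minimum: 3 × 26 = 78
Step 4: Unaffected records sum: 434
Step 5: Final sum = 78 + 434 = 512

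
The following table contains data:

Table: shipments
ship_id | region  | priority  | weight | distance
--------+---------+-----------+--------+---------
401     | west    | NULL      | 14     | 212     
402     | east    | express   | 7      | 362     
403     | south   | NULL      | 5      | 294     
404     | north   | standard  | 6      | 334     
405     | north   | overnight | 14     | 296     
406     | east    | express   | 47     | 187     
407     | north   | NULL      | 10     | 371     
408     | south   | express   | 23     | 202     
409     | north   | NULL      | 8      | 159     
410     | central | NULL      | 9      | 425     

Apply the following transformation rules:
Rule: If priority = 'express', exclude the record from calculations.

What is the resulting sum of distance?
2091

Step 1: Identify records where priority = 'express'
Step 2: The excluded records sum to 751
Step 3: Original total distance = 2842
Step 4: Remaining total = 2842 - 751 = 2091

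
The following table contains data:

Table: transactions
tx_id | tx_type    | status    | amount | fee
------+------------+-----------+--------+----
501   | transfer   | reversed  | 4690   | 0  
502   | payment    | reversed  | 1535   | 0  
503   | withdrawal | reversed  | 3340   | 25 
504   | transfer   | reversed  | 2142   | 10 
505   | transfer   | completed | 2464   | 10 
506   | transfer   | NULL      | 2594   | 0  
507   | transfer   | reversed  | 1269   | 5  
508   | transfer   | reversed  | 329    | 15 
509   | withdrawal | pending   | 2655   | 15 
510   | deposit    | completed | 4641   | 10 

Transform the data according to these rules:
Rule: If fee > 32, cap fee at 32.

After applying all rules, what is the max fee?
25

Step 1: Original maximum fee = 25
Step 2: Check cap of 32 against maximum
Step 3: No records exceed the cap (max 25 <= cap 32), so no capping applies
Step 4: Maximum after transformation = 25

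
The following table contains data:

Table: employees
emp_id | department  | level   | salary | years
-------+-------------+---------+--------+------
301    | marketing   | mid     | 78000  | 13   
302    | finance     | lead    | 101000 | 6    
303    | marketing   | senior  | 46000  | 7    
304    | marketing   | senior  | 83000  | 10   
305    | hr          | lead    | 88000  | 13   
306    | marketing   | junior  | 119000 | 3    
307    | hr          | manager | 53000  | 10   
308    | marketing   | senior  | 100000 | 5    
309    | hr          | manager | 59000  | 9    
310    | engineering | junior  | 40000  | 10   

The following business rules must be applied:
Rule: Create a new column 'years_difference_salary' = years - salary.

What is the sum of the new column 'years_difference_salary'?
-766914

Step 1: For each record, compute years - salary
Example calculations:
  13 - 78000 = -77987
  6 - 101000 = -100994
  7 - 46000 = -45993
  ...
Step 2: Sum all derived values
Step 3: Total = -766914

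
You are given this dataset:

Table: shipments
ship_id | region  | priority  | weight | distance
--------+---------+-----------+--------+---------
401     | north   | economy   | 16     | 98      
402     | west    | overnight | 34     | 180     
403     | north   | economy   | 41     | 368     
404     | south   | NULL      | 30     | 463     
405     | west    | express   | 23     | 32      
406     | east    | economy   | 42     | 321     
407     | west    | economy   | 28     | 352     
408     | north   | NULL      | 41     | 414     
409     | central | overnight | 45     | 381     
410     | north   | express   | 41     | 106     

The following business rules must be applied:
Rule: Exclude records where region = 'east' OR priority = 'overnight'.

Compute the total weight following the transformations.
220

Step 1: Find records where region = 'east' OR priority = 'overnight'
Step 2: 3 records match, summing to 121
Step 3: Original sum: 341
Step 4: Remaining sum = 341 - 121 = 220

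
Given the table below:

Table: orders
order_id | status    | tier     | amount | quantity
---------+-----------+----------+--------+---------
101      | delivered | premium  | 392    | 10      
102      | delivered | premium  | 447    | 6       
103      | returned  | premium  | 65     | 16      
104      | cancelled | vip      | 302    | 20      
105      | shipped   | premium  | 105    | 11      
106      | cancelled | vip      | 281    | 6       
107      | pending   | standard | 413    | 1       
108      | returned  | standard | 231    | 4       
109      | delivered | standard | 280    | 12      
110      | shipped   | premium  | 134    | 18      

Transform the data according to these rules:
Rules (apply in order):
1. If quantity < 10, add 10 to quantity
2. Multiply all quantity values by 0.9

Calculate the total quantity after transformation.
129.6

Step 1: Apply Rule 1 - Add 10 to records with quantity < 10
  - 4 records affected: 17 + (4 × 10) = 57
  - Unaffected records: 87
  - Sum after Rule 1: 144
Step 2: Apply Rule 2 - Multiply all by 0.9
  - 144 × 0.9 = 129.6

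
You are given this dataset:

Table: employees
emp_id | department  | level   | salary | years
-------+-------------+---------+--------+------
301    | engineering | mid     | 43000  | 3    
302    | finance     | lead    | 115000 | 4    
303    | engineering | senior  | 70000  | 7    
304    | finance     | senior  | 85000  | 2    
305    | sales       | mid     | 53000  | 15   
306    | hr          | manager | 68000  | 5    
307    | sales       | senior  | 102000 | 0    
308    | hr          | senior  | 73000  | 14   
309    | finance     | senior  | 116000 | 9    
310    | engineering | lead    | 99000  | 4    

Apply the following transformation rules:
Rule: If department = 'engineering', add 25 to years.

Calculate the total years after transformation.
138

Step 1: Count records where department = 'engineering': 3
Step 2: Total bonus added: 3 × 25 = 75
Step 3: Original sum of years: 63
Step 4: Final sum = 63 + 75 = 138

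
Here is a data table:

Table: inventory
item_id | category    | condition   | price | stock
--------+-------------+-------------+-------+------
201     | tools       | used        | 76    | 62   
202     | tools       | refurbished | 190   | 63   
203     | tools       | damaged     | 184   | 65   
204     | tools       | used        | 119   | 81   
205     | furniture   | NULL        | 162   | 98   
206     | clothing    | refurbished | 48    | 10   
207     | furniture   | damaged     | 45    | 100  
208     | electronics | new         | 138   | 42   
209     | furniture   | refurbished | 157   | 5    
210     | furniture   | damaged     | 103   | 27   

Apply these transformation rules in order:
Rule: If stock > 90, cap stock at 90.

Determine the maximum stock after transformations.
90

Step 1: Original maximum stock = 100
Step 2: Apply cap at 90
Step 3: 2 records had stock > 90 and were capped
Step 4: Maximum after transformation = 90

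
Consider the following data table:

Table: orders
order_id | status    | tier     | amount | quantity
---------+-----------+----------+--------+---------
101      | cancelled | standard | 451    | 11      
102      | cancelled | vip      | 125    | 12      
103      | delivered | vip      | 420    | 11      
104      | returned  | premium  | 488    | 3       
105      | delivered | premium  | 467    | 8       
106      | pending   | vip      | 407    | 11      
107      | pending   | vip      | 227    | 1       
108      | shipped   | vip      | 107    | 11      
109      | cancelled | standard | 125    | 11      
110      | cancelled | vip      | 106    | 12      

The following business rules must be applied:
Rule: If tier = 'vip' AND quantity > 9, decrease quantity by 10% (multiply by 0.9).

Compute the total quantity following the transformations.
85.3

Step 1: Find records where tier = 'vip' AND quantity > 9
Step 2: 5 records match, summing to 57
Step 3: After multiplier: 57 × 0.9 = 51.3
Step 4: Unaffected records sum: 34
Step 5: Final sum = 51.3 + 34 = 85.3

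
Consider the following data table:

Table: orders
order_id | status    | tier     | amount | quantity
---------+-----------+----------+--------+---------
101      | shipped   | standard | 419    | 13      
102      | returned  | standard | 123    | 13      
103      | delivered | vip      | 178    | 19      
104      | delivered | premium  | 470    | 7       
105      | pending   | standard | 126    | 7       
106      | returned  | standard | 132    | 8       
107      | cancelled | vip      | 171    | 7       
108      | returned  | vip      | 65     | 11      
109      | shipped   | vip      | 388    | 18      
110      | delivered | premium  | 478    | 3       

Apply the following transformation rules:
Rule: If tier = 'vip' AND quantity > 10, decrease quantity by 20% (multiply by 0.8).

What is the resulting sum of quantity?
96.4

Step 1: Find records where tier = 'vip' AND quantity > 10
Step 2: 3 records match, summing to 48
Step 3: After multiplier: 48 × 0.8 = 38.4
Step 4: Unaffected records sum: 58
Step 5: Final sum = 38.4 + 58 = 96.4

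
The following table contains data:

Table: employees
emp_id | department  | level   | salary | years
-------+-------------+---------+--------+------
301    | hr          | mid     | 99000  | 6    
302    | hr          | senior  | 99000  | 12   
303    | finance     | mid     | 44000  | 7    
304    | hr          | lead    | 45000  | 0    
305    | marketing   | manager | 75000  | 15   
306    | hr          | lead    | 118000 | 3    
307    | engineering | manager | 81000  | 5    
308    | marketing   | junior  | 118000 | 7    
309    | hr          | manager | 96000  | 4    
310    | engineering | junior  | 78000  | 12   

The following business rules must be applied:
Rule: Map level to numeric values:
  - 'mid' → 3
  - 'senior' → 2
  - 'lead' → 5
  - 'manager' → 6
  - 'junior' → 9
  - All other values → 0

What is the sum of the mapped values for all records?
54

Step 1: Apply mapping to each record
Step 2: Count by status:
  'mid': 2 records × 3 = 6
  'senior': 1 records × 2 = 2
  'lead': 2 records × 5 = 10
  'manager': 3 records × 6 = 18
  'junior': 2 records × 9 = 18
Step 3: Sum all mapped values = 54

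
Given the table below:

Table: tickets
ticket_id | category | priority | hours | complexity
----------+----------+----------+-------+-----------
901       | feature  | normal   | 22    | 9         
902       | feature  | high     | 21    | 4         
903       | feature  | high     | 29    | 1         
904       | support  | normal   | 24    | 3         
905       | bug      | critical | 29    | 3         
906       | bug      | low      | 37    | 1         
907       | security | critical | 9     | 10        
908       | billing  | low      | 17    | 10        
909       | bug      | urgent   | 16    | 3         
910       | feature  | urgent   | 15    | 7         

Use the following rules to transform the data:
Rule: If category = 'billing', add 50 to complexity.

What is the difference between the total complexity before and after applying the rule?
50

Step 1: Original sum of complexity = 51
Step 2: 1 records have category = 'billing'
Step 3: Each affected record changes by 50
Step 4: Total change = 1 × 50 = 50
Step 5: New sum = 51 + 50 = 101
Step 6: Difference = |101 - 51| = 50
        (Sum increased by 50)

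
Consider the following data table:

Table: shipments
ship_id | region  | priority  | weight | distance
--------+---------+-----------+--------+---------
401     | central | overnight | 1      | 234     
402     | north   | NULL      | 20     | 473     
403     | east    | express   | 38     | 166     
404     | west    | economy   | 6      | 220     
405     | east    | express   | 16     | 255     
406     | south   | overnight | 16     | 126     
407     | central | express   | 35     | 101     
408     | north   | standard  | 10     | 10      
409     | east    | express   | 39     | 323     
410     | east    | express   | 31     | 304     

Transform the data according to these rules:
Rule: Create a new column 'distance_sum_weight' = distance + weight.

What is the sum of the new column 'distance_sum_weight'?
2424

Step 1: For each record, compute distance + weight
Example calculations:
  234 + 1 = 235
  473 + 20 = 493
  166 + 38 = 204
  ...
Step 2: Sum all derived values
Step 3: Total = 2424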